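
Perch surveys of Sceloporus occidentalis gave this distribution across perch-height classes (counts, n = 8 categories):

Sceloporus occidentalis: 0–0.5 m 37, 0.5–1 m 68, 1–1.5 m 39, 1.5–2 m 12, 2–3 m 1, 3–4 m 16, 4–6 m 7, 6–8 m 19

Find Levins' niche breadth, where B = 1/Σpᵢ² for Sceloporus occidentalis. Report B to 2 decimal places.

4.76

Proportions for Sceloporus occidentalis (n=199): 37/199=0.1859, 68/199=0.3417, 39/199=0.1960, 12/199=0.0603, 1/199=0.0050, 16/199=0.0804, 7/199=0.0352, 19/199=0.0955
Σpᵢ² = 0.1859² + 0.3417² + 0.1960² + 0.0603² + 0.0050² + 0.0804² + 0.0352² + 0.0955² = 0.034559 + 0.116759 + 0.038416 + 0.003636 + 0.000025 + 0.006464 + 0.001239 + 0.009120 = 0.210218
B = 1 / 0.210218 = 4.7570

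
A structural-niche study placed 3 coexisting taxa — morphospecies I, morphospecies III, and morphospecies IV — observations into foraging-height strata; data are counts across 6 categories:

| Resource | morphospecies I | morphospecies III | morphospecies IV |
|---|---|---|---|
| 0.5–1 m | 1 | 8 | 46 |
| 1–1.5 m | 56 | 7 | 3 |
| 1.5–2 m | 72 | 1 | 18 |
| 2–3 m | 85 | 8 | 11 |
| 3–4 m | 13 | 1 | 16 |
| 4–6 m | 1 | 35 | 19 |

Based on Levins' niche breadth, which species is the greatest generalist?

morphospecies IV

Proportions for morphospecies I (n=228): 1/228=0.0044, 56/228=0.2456, 72/228=0.3158, 85/228=0.3728, 13/228=0.0570, 1/228=0.0044
Proportions for morphospecies III (n=60): 8/60=0.1333, 7/60=0.1167, 1/60=0.0167, 8/60=0.1333, 1/60=0.0167, 35/60=0.5833
Proportions for morphospecies IV (n=113): 46/113=0.4071, 3/113=0.0265, 18/113=0.1593, 11/113=0.0973, 16/113=0.1416, 19/113=0.1681
Σp_Iᵢ² = 0.0044² + 0.2456² + 0.3158² + 0.3728² + 0.0570² + 0.0044² = 0.000019 + 0.060319 + 0.099730 + 0.138980 + 0.003249 + 0.000019 = 0.302316
B_I = 1 / 0.302316 = 3.3078
Σp_IIIᵢ² = 0.1333² + 0.1167² + 0.0167² + 0.1333² + 0.0167² + 0.5833² = 0.017769 + 0.013619 + 0.000279 + 0.017769 + 0.000279 + 0.340239 = 0.389954
B_III = 1 / 0.389954 = 2.5644
Σp_IVᵢ² = 0.4071² + 0.0265² + 0.1593² + 0.0973² + 0.1416² + 0.1681² = 0.165730 + 0.000702 + 0.025376 + 0.009467 + 0.020051 + 0.028258 = 0.249584
B_IV = 1 / 0.249584 = 4.0067
Highest B → broadest niche (most generalist): morphospecies IV (B = 4.01).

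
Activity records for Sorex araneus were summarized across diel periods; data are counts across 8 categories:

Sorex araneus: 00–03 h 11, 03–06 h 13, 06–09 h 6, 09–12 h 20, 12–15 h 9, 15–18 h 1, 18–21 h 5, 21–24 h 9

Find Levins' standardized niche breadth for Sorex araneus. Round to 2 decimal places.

0.71

Proportions for Sorex araneus (n=74): 11/74=0.1486, 13/74=0.1757, 6/74=0.0811, 20/74=0.2703, 9/74=0.1216, 1/74=0.0135, 5/74=0.0676, 9/74=0.1216
Σpᵢ² = 0.1486² + 0.1757² + 0.0811² + 0.2703² + 0.1216² + 0.0135² + 0.0676² + 0.1216² = 0.022082 + 0.030870 + 0.006577 + 0.073062 + 0.014787 + 0.000182 + 0.004570 + 0.014787 = 0.166917
B = 1 / 0.166917 = 5.9910
Bₛ = (B − 1)/(n − 1) = (5.9910 − 1)/(8 − 1) = 4.9910/7 = 0.7130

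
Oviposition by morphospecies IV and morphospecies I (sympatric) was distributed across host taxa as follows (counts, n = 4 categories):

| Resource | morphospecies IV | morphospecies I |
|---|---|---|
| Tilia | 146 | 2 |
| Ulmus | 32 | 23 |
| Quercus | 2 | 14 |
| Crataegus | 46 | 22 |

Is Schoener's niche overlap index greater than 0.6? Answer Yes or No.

Proportions for morphospecies IV (n=226): 146/226=0.6460, 32/226=0.1416, 2/226=0.0088, 46/226=0.2035
Proportions for morphospecies I (n=61): 2/61=0.0328, 23/61=0.3770, 14/61=0.2295, 22/61=0.3607
Σ|p₁ᵢ − p₂ᵢ| = 0.6132 + 0.2354 + 0.2207 + 0.1572 = 1.2265
D = 1 − ½ × 1.2265 = 1 − 0.61325 = 0.38675
D = 0.38675 < 0.6 → No.

No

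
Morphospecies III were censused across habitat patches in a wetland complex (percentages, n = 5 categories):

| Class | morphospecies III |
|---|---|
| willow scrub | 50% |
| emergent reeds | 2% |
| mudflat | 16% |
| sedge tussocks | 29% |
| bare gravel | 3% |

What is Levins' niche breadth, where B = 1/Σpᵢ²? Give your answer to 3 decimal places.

2.770

Convert percentages to proportions (divide by 100).
Σpᵢ² = 0.50² + 0.02² + 0.16² + 0.29² + 0.03² = 0.2500 + 0.0004 + 0.0256 + 0.0841 + 0.0009 = 0.3610
B = 1 / 0.3610 = 2.77008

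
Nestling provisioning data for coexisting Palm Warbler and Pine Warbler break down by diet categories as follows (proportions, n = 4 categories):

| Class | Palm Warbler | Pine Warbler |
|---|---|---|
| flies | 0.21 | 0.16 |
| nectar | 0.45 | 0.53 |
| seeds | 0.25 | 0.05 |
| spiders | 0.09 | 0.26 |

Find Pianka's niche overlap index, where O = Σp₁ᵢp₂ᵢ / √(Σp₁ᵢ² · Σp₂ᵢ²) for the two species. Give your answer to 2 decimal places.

0.89

Σ p₁ᵢp₂ᵢ = 0.0336 + 0.2385 + 0.0125 + 0.0234 = 0.3080
Σp_1ᵢ² = 0.21² + 0.45² + 0.25² + 0.09² = 0.0441 + 0.2025 + 0.0625 + 0.0081 = 0.3172
Σp_2ᵢ² = 0.16² + 0.53² + 0.05² + 0.26² = 0.0256 + 0.2809 + 0.0025 + 0.0676 = 0.3766
O = 0.3080 / √(0.3172 × 0.3766) = 0.3080 / 0.34563 = 0.8911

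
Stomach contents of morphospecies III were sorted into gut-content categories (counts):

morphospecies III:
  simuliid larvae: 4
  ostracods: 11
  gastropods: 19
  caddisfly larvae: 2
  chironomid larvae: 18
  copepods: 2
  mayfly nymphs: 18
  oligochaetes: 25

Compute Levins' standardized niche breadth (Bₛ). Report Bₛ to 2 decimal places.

Proportions for morphospecies III (n=99): 4/99=0.0404, 11/99=0.1111, 19/99=0.1919, 2/99=0.0202, 18/99=0.1818, 2/99=0.0202, 18/99=0.1818, 25/99=0.2525
Σpᵢ² = 0.0404² + 0.1111² + 0.1919² + 0.0202² + 0.1818² + 0.0202² + 0.1818² + 0.2525² = 0.001632 + 0.012343 + 0.036826 + 0.000408 + 0.033051 + 0.000408 + 0.033051 + 0.063756 = 0.181475
B = 1 / 0.181475 = 5.5104
Bₛ = (B − 1)/(n − 1) = (5.5104 − 1)/(8 − 1) = 4.5104/7 = 0.6443

0.64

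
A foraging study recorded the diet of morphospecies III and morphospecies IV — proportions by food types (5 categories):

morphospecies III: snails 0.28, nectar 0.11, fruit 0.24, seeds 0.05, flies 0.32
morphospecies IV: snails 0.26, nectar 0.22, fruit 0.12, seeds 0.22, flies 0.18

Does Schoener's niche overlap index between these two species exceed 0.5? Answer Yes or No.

Σ|p₁ᵢ − p₂ᵢ| = 0.02 + 0.11 + 0.12 + 0.17 + 0.14 = 0.56
D = 1 − ½ × 0.56 = 1 − 0.280 = 0.7200
D = 0.7200 > 0.5 → Yes.

Yes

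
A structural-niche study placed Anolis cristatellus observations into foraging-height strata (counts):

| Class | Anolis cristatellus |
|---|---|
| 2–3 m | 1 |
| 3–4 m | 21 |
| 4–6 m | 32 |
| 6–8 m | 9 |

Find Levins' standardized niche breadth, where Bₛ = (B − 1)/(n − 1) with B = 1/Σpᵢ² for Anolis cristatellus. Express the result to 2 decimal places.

Proportions for Anolis cristatellus (n=63): 1/63=0.0159, 21/63=0.3333, 32/63=0.5079, 9/63=0.1429
Σpᵢ² = 0.0159² + 0.3333² + 0.5079² + 0.1429² = 0.000253 + 0.111089 + 0.257962 + 0.020420 = 0.389724
B = 1 / 0.389724 = 2.5659
Bₛ = (B − 1)/(n − 1) = (2.5659 − 1)/(4 − 1) = 1.5659/3 = 0.5220

0.52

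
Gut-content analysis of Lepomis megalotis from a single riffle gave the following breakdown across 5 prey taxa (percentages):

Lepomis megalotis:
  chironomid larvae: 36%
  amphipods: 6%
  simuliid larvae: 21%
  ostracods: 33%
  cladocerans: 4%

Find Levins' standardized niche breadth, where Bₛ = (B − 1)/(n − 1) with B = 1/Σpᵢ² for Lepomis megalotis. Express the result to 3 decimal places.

Convert percentages to proportions (divide by 100).
Σpᵢ² = 0.36² + 0.06² + 0.21² + 0.33² + 0.04² = 0.1296 + 0.0036 + 0.0441 + 0.1089 + 0.0016 = 0.2878
B = 1 / 0.2878 = 3.47464
Bₛ = (B − 1)/(n − 1) = (3.47464 − 1)/(5 − 1) = 2.47464/4 = 0.61866

0.619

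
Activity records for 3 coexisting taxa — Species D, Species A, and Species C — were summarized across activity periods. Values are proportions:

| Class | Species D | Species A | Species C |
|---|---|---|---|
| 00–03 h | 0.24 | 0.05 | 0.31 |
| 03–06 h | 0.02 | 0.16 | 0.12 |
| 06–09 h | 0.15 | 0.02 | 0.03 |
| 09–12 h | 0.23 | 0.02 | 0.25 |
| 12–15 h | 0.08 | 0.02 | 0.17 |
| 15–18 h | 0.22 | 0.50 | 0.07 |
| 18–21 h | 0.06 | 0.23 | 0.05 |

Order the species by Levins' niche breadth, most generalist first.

Species D > Species C > Species A

Σp_Dᵢ² = 0.24² + 0.02² + 0.15² + 0.23² + 0.08² + 0.22² + 0.06² = 0.0576 + 0.0004 + 0.0225 + 0.0529 + 0.0064 + 0.0484 + 0.0036 = 0.1918
B_D = 1 / 0.1918 = 5.2138
Σp_Aᵢ² = 0.05² + 0.16² + 0.02² + 0.02² + 0.02² + 0.50² + 0.23² = 0.0025 + 0.0256 + 0.0004 + 0.0004 + 0.0004 + 0.2500 + 0.0529 = 0.3322
B_A = 1 / 0.3322 = 3.0102
Σp_Cᵢ² = 0.31² + 0.12² + 0.03² + 0.25² + 0.17² + 0.07² + 0.05² = 0.0961 + 0.0144 + 0.0009 + 0.0625 + 0.0289 + 0.0049 + 0.0025 = 0.2102
B_C = 1 / 0.2102 = 4.7574
Ranking by B (broadest → narrowest): Species D (5.21) > Species C (4.76) > Species A (3.01)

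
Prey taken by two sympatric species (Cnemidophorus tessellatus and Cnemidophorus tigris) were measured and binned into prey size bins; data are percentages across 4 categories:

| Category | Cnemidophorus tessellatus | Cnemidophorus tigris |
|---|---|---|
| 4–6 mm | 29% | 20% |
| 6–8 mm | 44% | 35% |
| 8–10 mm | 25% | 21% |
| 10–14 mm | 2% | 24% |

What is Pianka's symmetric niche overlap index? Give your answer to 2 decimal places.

Convert percentages to proportions (divide by 100).
Σ p₁ᵢp₂ᵢ = 0.0580 + 0.1540 + 0.0525 + 0.0048 = 0.2693
Σp_1ᵢ² = 0.29² + 0.44² + 0.25² + 0.02² = 0.0841 + 0.1936 + 0.0625 + 0.0004 = 0.3406
Σp_2ᵢ² = 0.20² + 0.35² + 0.21² + 0.24² = 0.0400 + 0.1225 + 0.0441 + 0.0576 = 0.2642
O = 0.2693 / √(0.3406 × 0.2642) = 0.2693 / 0.29998 = 0.8977

0.90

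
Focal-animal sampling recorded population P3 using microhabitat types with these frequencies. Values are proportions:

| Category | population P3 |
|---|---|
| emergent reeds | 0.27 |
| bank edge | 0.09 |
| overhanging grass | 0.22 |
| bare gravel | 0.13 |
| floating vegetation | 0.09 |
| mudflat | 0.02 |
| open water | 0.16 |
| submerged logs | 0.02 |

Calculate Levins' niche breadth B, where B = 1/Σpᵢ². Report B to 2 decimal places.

Σpᵢ² = 0.27² + 0.09² + 0.22² + 0.13² + 0.09² + 0.02² + 0.16² + 0.02² = 0.0729 + 0.0081 + 0.0484 + 0.0169 + 0.0081 + 0.0004 + 0.0256 + 0.0004 = 0.1808
B = 1 / 0.1808 = 5.5310

5.53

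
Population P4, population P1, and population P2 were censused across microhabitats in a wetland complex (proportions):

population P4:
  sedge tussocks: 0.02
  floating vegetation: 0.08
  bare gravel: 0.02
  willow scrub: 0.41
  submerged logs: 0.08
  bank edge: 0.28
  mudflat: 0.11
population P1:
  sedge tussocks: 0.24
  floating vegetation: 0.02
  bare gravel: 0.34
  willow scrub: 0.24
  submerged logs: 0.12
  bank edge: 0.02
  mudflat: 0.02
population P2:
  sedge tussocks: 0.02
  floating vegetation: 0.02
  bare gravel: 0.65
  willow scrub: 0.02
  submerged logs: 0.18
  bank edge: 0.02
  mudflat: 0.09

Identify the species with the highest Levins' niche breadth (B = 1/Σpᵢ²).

population P1

Σp_P4ᵢ² = 0.02² + 0.08² + 0.02² + 0.41² + 0.08² + 0.28² + 0.11² = 0.0004 + 0.0064 + 0.0004 + 0.1681 + 0.0064 + 0.0784 + 0.0121 = 0.2722
B_P4 = 1 / 0.2722 = 3.6738
Σp_P1ᵢ² = 0.24² + 0.02² + 0.34² + 0.24² + 0.12² + 0.02² + 0.02² = 0.0576 + 0.0004 + 0.1156 + 0.0576 + 0.0144 + 0.0004 + 0.0004 = 0.2464
B_P1 = 1 / 0.2464 = 4.0584
Σp_P2ᵢ² = 0.02² + 0.02² + 0.65² + 0.02² + 0.18² + 0.02² + 0.09² = 0.0004 + 0.0004 + 0.4225 + 0.0004 + 0.0324 + 0.0004 + 0.0081 = 0.4646
B_P2 = 1 / 0.4646 = 2.1524
Highest B → broadest niche (most generalist): population P1 (B = 4.06).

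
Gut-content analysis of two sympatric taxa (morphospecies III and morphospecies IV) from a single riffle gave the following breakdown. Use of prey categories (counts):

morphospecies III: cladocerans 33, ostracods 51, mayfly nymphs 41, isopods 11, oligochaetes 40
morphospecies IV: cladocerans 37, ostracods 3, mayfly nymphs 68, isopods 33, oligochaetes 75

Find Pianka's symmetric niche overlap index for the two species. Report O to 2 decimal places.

0.79

Proportions for morphospecies III (n=176): 33/176=0.1875, 51/176=0.2898, 41/176=0.2330, 11/176=0.0625, 40/176=0.2273
Proportions for morphospecies IV (n=216): 37/216=0.1713, 3/216=0.0139, 68/216=0.3148, 33/216=0.1528, 75/216=0.3472
Σ p₁ᵢp₂ᵢ = 0.032119 + 0.004028 + 0.073348 + 0.009550 + 0.078919 = 0.197964
Σp_1ᵢ² = 0.1875² + 0.2898² + 0.2330² + 0.0625² + 0.2273² = 0.035156 + 0.083984 + 0.054289 + 0.003906 + 0.051665 = 0.229000
Σp_2ᵢ² = 0.1713² + 0.0139² + 0.3148² + 0.1528² + 0.3472² = 0.029344 + 0.000193 + 0.099099 + 0.023348 + 0.120548 = 0.272532
O = 0.197964 / √(0.229000 × 0.272532) = 0.197964 / 0.2498196 = 0.7924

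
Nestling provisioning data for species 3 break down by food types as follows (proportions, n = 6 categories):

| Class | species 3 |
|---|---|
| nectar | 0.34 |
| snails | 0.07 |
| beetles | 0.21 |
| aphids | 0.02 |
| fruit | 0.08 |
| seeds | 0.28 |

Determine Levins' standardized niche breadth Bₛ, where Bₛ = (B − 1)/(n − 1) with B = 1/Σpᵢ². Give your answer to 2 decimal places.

Σpᵢ² = 0.34² + 0.07² + 0.21² + 0.02² + 0.08² + 0.28² = 0.1156 + 0.0049 + 0.0441 + 0.0004 + 0.0064 + 0.0784 = 0.2498
B = 1 / 0.2498 = 4.0032
Bₛ = (B − 1)/(n − 1) = (4.0032 − 1)/(6 − 1) = 3.0032/5 = 0.6006

0.60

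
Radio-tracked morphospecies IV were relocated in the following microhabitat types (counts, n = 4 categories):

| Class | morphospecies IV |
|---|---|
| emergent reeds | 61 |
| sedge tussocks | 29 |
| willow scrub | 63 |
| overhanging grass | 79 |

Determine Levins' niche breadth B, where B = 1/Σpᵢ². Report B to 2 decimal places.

3.64

Proportions for morphospecies IV (n=232): 61/232=0.2629, 29/232=0.1250, 63/232=0.2716, 79/232=0.3405
Σpᵢ² = 0.2629² + 0.1250² + 0.2716² + 0.3405² = 0.069116 + 0.015625 + 0.073767 + 0.115940 = 0.274448
B = 1 / 0.274448 = 3.6437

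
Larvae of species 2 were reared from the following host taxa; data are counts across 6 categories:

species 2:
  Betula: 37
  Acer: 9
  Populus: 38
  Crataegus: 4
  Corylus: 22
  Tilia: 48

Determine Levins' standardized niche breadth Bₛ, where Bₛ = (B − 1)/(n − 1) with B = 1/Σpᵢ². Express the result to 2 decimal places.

Proportions for species 2 (n=158): 37/158=0.2342, 9/158=0.0570, 38/158=0.2405, 4/158=0.0253, 22/158=0.1392, 48/158=0.3038
Σpᵢ² = 0.2342² + 0.0570² + 0.2405² + 0.0253² + 0.1392² + 0.3038² = 0.054850 + 0.003249 + 0.057840 + 0.000640 + 0.019377 + 0.092294 = 0.228250
B = 1 / 0.228250 = 4.3812
Bₛ = (B − 1)/(n − 1) = (4.3812 − 1)/(6 − 1) = 3.3812/5 = 0.6762

0.68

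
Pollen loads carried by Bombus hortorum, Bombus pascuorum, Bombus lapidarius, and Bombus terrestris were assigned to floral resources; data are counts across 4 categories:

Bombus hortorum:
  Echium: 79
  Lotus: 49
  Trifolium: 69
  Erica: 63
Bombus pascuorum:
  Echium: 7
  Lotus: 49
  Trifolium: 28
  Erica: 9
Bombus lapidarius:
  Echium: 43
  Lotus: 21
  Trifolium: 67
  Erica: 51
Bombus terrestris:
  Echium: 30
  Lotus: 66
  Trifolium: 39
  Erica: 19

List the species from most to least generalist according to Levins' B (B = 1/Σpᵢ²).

Bombus hortorum > Bombus lapidarius > Bombus terrestris > Bombus pascuorum

Proportions for Bombus hortorum (n=260): 79/260=0.3038, 49/260=0.1885, 69/260=0.2654, 63/260=0.2423
Proportions for Bombus pascuorum (n=93): 7/93=0.0753, 49/93=0.5269, 28/93=0.3011, 9/93=0.0968
Proportions for Bombus lapidarius (n=182): 43/182=0.2363, 21/182=0.1154, 67/182=0.3681, 51/182=0.2802
Proportions for Bombus terrestris (n=154): 30/154=0.1948, 66/154=0.4286, 39/154=0.2532, 19/154=0.1234
Σp_hortᵢ² = 0.3038² + 0.1885² + 0.2654² + 0.2423² = 0.092294 + 0.035532 + 0.070437 + 0.058709 = 0.256972
B_hort = 1 / 0.256972 = 3.8915
Σp_pascᵢ² = 0.0753² + 0.5269² + 0.3011² + 0.0968² = 0.005670 + 0.277624 + 0.090661 + 0.009370 = 0.383325
B_pasc = 1 / 0.383325 = 2.6088
Σp_lapiᵢ² = 0.2363² + 0.1154² + 0.3681² + 0.2802² = 0.055838 + 0.013317 + 0.135498 + 0.078512 = 0.283165
B_lapi = 1 / 0.283165 = 3.5315
Σp_terrᵢ² = 0.1948² + 0.4286² + 0.2532² + 0.1234² = 0.037947 + 0.183698 + 0.064110 + 0.015228 = 0.300983
B_terr = 1 / 0.300983 = 3.3224
Ranking by B (broadest → narrowest): Bombus hortorum (3.89) > Bombus lapidarius (3.53) > Bombus terrestris (3.32) > Bombus pascuorum (2.61)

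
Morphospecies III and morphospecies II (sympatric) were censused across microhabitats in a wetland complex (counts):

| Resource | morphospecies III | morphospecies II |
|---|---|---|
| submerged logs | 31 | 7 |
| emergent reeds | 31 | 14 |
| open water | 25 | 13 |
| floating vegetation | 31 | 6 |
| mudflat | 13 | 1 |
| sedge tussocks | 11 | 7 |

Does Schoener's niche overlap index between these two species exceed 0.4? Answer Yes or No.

Proportions for morphospecies III (n=142): 31/142=0.2183, 31/142=0.2183, 25/142=0.1761, 31/142=0.2183, 13/142=0.0915, 11/142=0.0775
Proportions for morphospecies II (n=48): 7/48=0.1458, 14/48=0.2917, 13/48=0.2708, 6/48=0.1250, 1/48=0.0208, 7/48=0.1458
Σ|p₁ᵢ − p₂ᵢ| = 0.0725 + 0.0734 + 0.0947 + 0.0933 + 0.0707 + 0.0683 = 0.4729
D = 1 − ½ × 0.4729 = 1 − 0.23645 = 0.76355
D = 0.76355 > 0.4 → Yes.

Yes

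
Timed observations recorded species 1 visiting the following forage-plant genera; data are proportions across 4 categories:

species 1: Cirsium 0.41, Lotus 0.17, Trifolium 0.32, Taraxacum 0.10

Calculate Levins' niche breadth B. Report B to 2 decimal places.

Σpᵢ² = 0.41² + 0.17² + 0.32² + 0.10² = 0.1681 + 0.0289 + 0.1024 + 0.0100 = 0.3094
B = 1 / 0.3094 = 3.2321

3.23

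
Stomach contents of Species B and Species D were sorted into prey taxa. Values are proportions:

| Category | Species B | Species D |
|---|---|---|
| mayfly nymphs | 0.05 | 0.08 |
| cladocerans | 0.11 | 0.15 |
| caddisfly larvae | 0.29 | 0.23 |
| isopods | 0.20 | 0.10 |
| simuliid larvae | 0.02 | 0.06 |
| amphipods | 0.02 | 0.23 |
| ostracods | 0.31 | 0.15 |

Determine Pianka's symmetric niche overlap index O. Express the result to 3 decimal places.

Σ p₁ᵢp₂ᵢ = 0.0040 + 0.0165 + 0.0667 + 0.0200 + 0.0012 + 0.0046 + 0.0465 = 0.1595
Σp_1ᵢ² = 0.05² + 0.11² + 0.29² + 0.20² + 0.02² + 0.02² + 0.31² = 0.0025 + 0.0121 + 0.0841 + 0.0400 + 0.0004 + 0.0004 + 0.0961 = 0.2356
Σp_2ᵢ² = 0.08² + 0.15² + 0.23² + 0.10² + 0.06² + 0.23² + 0.15² = 0.0064 + 0.0225 + 0.0529 + 0.0100 + 0.0036 + 0.0529 + 0.0225 = 0.1708
O = 0.1595 / √(0.2356 × 0.1708) = 0.1595 / 0.200600 = 0.79511

0.795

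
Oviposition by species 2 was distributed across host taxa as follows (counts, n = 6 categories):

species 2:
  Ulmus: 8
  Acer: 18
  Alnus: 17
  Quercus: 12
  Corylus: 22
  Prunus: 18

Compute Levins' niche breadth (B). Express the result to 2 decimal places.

5.54

Proportions for species 2 (n=95): 8/95=0.0842, 18/95=0.1895, 17/95=0.1789, 12/95=0.1263, 22/95=0.2316, 18/95=0.1895
Σpᵢ² = 0.0842² + 0.1895² + 0.1789² + 0.1263² + 0.2316² + 0.1895² = 0.007090 + 0.035910 + 0.032005 + 0.015952 + 0.053639 + 0.035910 = 0.180506
B = 1 / 0.180506 = 5.5400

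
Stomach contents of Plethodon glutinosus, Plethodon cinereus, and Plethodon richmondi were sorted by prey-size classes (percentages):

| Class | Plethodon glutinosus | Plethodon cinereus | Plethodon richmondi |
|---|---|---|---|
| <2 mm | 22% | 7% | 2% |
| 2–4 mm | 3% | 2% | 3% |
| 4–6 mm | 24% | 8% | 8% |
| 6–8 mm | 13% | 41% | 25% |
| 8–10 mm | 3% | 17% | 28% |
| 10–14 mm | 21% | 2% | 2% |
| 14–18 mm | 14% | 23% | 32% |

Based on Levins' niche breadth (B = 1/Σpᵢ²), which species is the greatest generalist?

Plethodon glutinosus

Convert percentages to proportions (divide by 100).
Σp_glutᵢ² = 0.22² + 0.03² + 0.24² + 0.13² + 0.03² + 0.21² + 0.14² = 0.0484 + 0.0009 + 0.0576 + 0.0169 + 0.0009 + 0.0441 + 0.0196 = 0.1884
B_glut = 1 / 0.1884 = 5.3079
Σp_cineᵢ² = 0.07² + 0.02² + 0.08² + 0.41² + 0.17² + 0.02² + 0.23² = 0.0049 + 0.0004 + 0.0064 + 0.1681 + 0.0289 + 0.0004 + 0.0529 = 0.2620
B_cine = 1 / 0.2620 = 3.8168
Σp_richᵢ² = 0.02² + 0.03² + 0.08² + 0.25² + 0.28² + 0.02² + 0.32² = 0.0004 + 0.0009 + 0.0064 + 0.0625 + 0.0784 + 0.0004 + 0.1024 = 0.2514
B_rich = 1 / 0.2514 = 3.9777
Highest B → broadest niche (most generalist): Plethodon glutinosus (B = 5.31).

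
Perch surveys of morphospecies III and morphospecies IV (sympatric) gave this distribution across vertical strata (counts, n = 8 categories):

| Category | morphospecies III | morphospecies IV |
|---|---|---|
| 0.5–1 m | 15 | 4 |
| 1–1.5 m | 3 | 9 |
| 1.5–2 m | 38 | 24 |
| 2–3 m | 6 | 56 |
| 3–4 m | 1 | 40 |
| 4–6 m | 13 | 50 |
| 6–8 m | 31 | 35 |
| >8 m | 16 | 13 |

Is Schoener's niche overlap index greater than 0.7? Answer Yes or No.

No

Proportions for morphospecies III (n=123): 15/123=0.1220, 3/123=0.0244, 38/123=0.3089, 6/123=0.0488, 1/123=0.0081, 13/123=0.1057, 31/123=0.2520, 16/123=0.1301
Proportions for morphospecies IV (n=231): 4/231=0.0173, 9/231=0.0390, 24/231=0.1039, 56/231=0.2424, 40/231=0.1732, 50/231=0.2165, 35/231=0.1515, 13/231=0.0563
Σ|p₁ᵢ − p₂ᵢ| = 0.1047 + 0.0146 + 0.2050 + 0.1936 + 0.1651 + 0.1108 + 0.1005 + 0.0738 = 0.9681
D = 1 − ½ × 0.9681 = 1 − 0.48405 = 0.51595
D = 0.51595 < 0.7 → No.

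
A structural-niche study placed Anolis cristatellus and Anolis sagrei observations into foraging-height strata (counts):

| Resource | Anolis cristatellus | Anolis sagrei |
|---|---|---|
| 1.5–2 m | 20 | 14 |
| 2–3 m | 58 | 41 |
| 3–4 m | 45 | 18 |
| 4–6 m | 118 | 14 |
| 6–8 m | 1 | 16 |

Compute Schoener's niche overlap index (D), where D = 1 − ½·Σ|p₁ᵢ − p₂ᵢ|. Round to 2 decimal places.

Proportions for Anolis cristatellus (n=242): 20/242=0.0826, 58/242=0.2397, 45/242=0.1860, 118/242=0.4876, 1/242=0.0041
Proportions for Anolis sagrei (n=103): 14/103=0.1359, 41/103=0.3981, 18/103=0.1748, 14/103=0.1359, 16/103=0.1553
Σ|p₁ᵢ − p₂ᵢ| = 0.0533 + 0.1584 + 0.0112 + 0.3517 + 0.1512 = 0.7258
D = 1 − ½ × 0.7258 = 1 − 0.36290 = 0.63710

0.64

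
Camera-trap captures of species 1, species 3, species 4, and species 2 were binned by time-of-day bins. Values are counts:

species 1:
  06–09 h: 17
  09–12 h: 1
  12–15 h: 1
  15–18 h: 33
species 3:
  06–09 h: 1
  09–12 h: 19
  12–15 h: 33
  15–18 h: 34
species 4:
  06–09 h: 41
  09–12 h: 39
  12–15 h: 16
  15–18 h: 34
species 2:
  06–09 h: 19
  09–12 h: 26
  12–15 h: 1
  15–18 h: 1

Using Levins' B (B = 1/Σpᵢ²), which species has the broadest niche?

Proportions for species 1 (n=52): 17/52=0.3269, 1/52=0.0192, 1/52=0.0192, 33/52=0.6346
Proportions for species 3 (n=87): 1/87=0.0115, 19/87=0.2184, 33/87=0.3793, 34/87=0.3908
Proportions for species 4 (n=130): 41/130=0.3154, 39/130=0.3000, 16/130=0.1231, 34/130=0.2615
Proportions for species 2 (n=47): 19/47=0.4043, 26/47=0.5532, 1/47=0.0213, 1/47=0.0213
Σp_1ᵢ² = 0.3269² + 0.0192² + 0.0192² + 0.6346² = 0.106864 + 0.000369 + 0.000369 + 0.402717 = 0.510319
B_1 = 1 / 0.510319 = 1.9596
Σp_3ᵢ² = 0.0115² + 0.2184² + 0.3793² + 0.3908² = 0.000132 + 0.047699 + 0.143868 + 0.152725 = 0.344424
B_3 = 1 / 0.344424 = 2.9034
Σp_4ᵢ² = 0.3154² + 0.3000² + 0.1231² + 0.2615² = 0.099477 + 0.090000 + 0.015154 + 0.068382 = 0.273013
B_4 = 1 / 0.273013 = 3.6628
Σp_2ᵢ² = 0.4043² + 0.5532² + 0.0213² + 0.0213² = 0.163458 + 0.306030 + 0.000454 + 0.000454 = 0.470396
B_2 = 1 / 0.470396 = 2.1259
Highest B → broadest niche (most generalist): species 4 (B = 3.66).

species 4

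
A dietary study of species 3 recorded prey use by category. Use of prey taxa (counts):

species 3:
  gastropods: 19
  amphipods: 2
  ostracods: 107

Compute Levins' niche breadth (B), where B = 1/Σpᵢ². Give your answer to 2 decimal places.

1.39

Proportions for species 3 (n=128): 19/128=0.1484, 2/128=0.0156, 107/128=0.8359
Σpᵢ² = 0.1484² + 0.0156² + 0.8359² = 0.022023 + 0.000243 + 0.698729 = 0.720995
B = 1 / 0.720995 = 1.3870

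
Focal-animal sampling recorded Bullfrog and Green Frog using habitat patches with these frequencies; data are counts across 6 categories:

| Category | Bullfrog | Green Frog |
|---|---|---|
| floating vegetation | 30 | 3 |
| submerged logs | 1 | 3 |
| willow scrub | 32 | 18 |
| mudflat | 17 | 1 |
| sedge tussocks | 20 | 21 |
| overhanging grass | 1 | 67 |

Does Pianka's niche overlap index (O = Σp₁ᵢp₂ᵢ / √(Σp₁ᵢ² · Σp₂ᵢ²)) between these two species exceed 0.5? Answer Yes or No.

Proportions for Bullfrog (n=101): 30/101=0.2970, 1/101=0.0099, 32/101=0.3168, 17/101=0.1683, 20/101=0.1980, 1/101=0.0099
Proportions for Green Frog (n=113): 3/113=0.0265, 3/113=0.0265, 18/113=0.1593, 1/113=0.0088, 21/113=0.1858, 67/113=0.5929
Σ p₁ᵢp₂ᵢ = 0.007871 + 0.000262 + 0.050466 + 0.001481 + 0.036788 + 0.005870 = 0.102738
Σp_1ᵢ² = 0.2970² + 0.0099² + 0.3168² + 0.1683² + 0.1980² + 0.0099² = 0.088209 + 0.000098 + 0.100362 + 0.028325 + 0.039204 + 0.000098 = 0.256296
Σp_2ᵢ² = 0.0265² + 0.0265² + 0.1593² + 0.0088² + 0.1858² + 0.5929² = 0.000702 + 0.000702 + 0.025376 + 0.000077 + 0.034522 + 0.351530 = 0.412909
O = 0.102738 / √(0.256296 × 0.412909) = 0.102738 / 0.3253105 = 0.3158
O = 0.3158 < 0.5 → No.

No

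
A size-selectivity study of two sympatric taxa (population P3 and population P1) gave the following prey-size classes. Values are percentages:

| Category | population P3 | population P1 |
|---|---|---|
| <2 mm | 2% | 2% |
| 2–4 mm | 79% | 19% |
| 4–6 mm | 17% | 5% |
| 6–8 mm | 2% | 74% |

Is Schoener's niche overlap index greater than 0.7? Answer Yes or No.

Convert percentages to proportions (divide by 100).
Σ|p₁ᵢ − p₂ᵢ| = 0.00 + 0.60 + 0.12 + 0.72 = 1.44
D = 1 − ½ × 1.44 = 1 − 0.720 = 0.2800
D = 0.2800 < 0.7 → No.

No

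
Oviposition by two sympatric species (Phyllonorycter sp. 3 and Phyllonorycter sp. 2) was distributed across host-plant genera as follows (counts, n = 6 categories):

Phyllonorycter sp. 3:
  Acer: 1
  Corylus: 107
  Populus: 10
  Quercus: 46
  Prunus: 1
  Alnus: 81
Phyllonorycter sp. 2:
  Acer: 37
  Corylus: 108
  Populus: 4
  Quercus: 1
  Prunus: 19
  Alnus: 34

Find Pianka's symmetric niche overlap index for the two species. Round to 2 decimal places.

0.84

Proportions for Phyllonorycter sp. 3 (n=246): 1/246=0.0041, 107/246=0.4350, 10/246=0.0407, 46/246=0.1870, 1/246=0.0041, 81/246=0.3293
Proportions for Phyllonorycter sp. 2 (n=203): 37/203=0.1823, 108/203=0.5320, 4/203=0.0197, 1/203=0.0049, 19/203=0.0936, 34/203=0.1675
Σ p₁ᵢp₂ᵢ = 0.000747 + 0.231420 + 0.000802 + 0.000916 + 0.000384 + 0.055158 = 0.289427
Σp_1ᵢ² = 0.0041² + 0.4350² + 0.0407² + 0.1870² + 0.0041² + 0.3293² = 0.000017 + 0.189225 + 0.001656 + 0.034969 + 0.000017 + 0.108438 = 0.334322
Σp_2ᵢ² = 0.1823² + 0.5320² + 0.0197² + 0.0049² + 0.0936² + 0.1675² = 0.033233 + 0.283024 + 0.000388 + 0.000024 + 0.008761 + 0.028056 = 0.353486
O = 0.289427 / √(0.334322 × 0.353486) = 0.289427 / 0.3437705 = 0.8419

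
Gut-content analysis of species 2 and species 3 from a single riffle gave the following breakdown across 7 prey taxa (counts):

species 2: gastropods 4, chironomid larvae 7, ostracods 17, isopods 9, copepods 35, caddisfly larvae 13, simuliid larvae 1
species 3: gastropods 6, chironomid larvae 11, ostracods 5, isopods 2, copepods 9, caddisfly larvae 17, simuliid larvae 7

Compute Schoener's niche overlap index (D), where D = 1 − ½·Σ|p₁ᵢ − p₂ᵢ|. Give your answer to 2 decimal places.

Proportions for species 2 (n=86): 4/86=0.0465, 7/86=0.0814, 17/86=0.1977, 9/86=0.1047, 35/86=0.4070, 13/86=0.1512, 1/86=0.0116
Proportions for species 3 (n=57): 6/57=0.1053, 11/57=0.1930, 5/57=0.0877, 2/57=0.0351, 9/57=0.1579, 17/57=0.2982, 7/57=0.1228
Σ|p₁ᵢ − p₂ᵢ| = 0.0588 + 0.1116 + 0.1100 + 0.0696 + 0.2491 + 0.1470 + 0.1112 = 0.8573
D = 1 − ½ × 0.8573 = 1 − 0.42865 = 0.57135

0.57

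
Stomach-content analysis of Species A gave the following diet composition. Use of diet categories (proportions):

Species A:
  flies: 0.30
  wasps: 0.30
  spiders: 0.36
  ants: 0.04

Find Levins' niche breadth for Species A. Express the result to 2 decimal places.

Σpᵢ² = 0.30² + 0.30² + 0.36² + 0.04² = 0.0900 + 0.0900 + 0.1296 + 0.0016 = 0.3112
B = 1 / 0.3112 = 3.2134

3.21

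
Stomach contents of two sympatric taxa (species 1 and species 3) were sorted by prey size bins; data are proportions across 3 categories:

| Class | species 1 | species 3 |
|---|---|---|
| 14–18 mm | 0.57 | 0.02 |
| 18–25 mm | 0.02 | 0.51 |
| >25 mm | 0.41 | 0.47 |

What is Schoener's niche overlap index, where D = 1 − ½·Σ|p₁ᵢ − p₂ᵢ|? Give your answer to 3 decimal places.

0.450

Σ|p₁ᵢ − p₂ᵢ| = 0.55 + 0.49 + 0.06 = 1.10
D = 1 − ½ × 1.10 = 1 − 0.550 = 0.45000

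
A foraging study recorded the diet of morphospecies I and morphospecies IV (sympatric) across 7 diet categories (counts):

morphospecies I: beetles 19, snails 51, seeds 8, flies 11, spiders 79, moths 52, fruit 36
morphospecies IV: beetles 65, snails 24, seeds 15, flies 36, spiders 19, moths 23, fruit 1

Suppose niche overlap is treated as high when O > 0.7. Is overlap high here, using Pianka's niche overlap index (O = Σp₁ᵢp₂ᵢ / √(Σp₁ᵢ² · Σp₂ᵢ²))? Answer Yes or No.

Proportions for morphospecies I (n=256): 19/256=0.0742, 51/256=0.1992, 8/256=0.0313, 11/256=0.0430, 79/256=0.3086, 52/256=0.2031, 36/256=0.1406
Proportions for morphospecies IV (n=183): 65/183=0.3552, 24/183=0.1311, 15/183=0.0820, 36/183=0.1967, 19/183=0.1038, 23/183=0.1257, 1/183=0.0055
Σ p₁ᵢp₂ᵢ = 0.026356 + 0.026115 + 0.002567 + 0.008458 + 0.032033 + 0.025530 + 0.000773 = 0.121832
Σp_1ᵢ² = 0.0742² + 0.1992² + 0.0313² + 0.0430² + 0.3086² + 0.2031² + 0.1406² = 0.005506 + 0.039681 + 0.000980 + 0.001849 + 0.095234 + 0.041250 + 0.019768 = 0.204268
Σp_2ᵢ² = 0.3552² + 0.1311² + 0.0820² + 0.1967² + 0.1038² + 0.1257² + 0.0055² = 0.126167 + 0.017187 + 0.006724 + 0.038691 + 0.010774 + 0.015800 + 0.000030 = 0.215373
O = 0.121832 / √(0.204268 × 0.215373) = 0.121832 / 0.2097470 = 0.5809
O = 0.5809 < 0.7 → No.

No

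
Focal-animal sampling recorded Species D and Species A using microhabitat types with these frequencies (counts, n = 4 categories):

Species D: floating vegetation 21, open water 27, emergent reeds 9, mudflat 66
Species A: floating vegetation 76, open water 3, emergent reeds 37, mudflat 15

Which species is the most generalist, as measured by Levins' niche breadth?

Species D

Proportions for Species D (n=123): 21/123=0.1707, 27/123=0.2195, 9/123=0.0732, 66/123=0.5366
Proportions for Species A (n=131): 76/131=0.5802, 3/131=0.0229, 37/131=0.2824, 15/131=0.1145
Σp_Dᵢ² = 0.1707² + 0.2195² + 0.0732² + 0.5366² = 0.029138 + 0.048180 + 0.005358 + 0.287940 = 0.370616
B_D = 1 / 0.370616 = 2.6982
Σp_Aᵢ² = 0.5802² + 0.0229² + 0.2824² + 0.1145² = 0.336632 + 0.000524 + 0.079750 + 0.013110 = 0.430016
B_A = 1 / 0.430016 = 2.3255
Highest B → broadest niche (most generalist): Species D (B = 2.70).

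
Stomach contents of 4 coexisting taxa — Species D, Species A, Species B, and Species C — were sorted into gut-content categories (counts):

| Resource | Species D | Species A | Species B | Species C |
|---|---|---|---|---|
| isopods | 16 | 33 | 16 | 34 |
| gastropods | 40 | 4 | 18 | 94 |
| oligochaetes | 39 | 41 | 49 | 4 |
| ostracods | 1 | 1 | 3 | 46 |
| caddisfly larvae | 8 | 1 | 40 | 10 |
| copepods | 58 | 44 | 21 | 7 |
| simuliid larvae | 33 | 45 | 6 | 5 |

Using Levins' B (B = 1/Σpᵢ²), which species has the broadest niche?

Proportions for Species D (n=195): 16/195=0.0821, 40/195=0.2051, 39/195=0.2000, 1/195=0.0051, 8/195=0.0410, 58/195=0.2974, 33/195=0.1692
Proportions for Species A (n=169): 33/169=0.1953, 4/169=0.0237, 41/169=0.2426, 1/169=0.0059, 1/169=0.0059, 44/169=0.2604, 45/169=0.2663
Proportions for Species B (n=153): 16/153=0.1046, 18/153=0.1176, 49/153=0.3203, 3/153=0.0196, 40/153=0.2614, 21/153=0.1373, 6/153=0.0392
Proportions for Species C (n=200): 34/200=0.1700, 94/200=0.4700, 4/200=0.0200, 46/200=0.2300, 10/200=0.0500, 7/200=0.0350, 5/200=0.0250
Σp_Dᵢ² = 0.0821² + 0.2051² + 0.2000² + 0.0051² + 0.0410² + 0.2974² + 0.1692² = 0.006740 + 0.042066 + 0.040000 + 0.000026 + 0.001681 + 0.088447 + 0.028629 = 0.207589
B_D = 1 / 0.207589 = 4.8172
Σp_Aᵢ² = 0.1953² + 0.0237² + 0.2426² + 0.0059² + 0.0059² + 0.2604² + 0.2663² = 0.038142 + 0.000562 + 0.058855 + 0.000035 + 0.000035 + 0.067808 + 0.070916 = 0.236353
B_A = 1 / 0.236353 = 4.2310
Σp_Bᵢ² = 0.1046² + 0.1176² + 0.3203² + 0.0196² + 0.2614² + 0.1373² + 0.0392² = 0.010941 + 0.013830 + 0.102592 + 0.000384 + 0.068330 + 0.018851 + 0.001537 = 0.216465
B_B = 1 / 0.216465 = 4.6197
Σp_Cᵢ² = 0.1700² + 0.4700² + 0.0200² + 0.2300² + 0.0500² + 0.0350² + 0.0250² = 0.028900 + 0.220900 + 0.000400 + 0.052900 + 0.002500 + 0.001225 + 0.000625 = 0.307450
B_C = 1 / 0.307450 = 3.2526
Highest B → broadest niche (most generalist): Species D (B = 4.82).

Species D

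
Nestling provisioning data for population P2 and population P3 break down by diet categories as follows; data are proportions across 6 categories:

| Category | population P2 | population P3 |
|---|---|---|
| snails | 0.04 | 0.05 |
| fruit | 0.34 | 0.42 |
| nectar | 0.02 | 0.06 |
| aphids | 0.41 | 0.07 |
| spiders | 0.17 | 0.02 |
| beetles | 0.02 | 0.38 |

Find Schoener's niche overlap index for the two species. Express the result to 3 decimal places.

0.510

Σ|p₁ᵢ − p₂ᵢ| = 0.01 + 0.08 + 0.04 + 0.34 + 0.15 + 0.36 = 0.98
D = 1 − ½ × 0.98 = 1 − 0.490 = 0.51000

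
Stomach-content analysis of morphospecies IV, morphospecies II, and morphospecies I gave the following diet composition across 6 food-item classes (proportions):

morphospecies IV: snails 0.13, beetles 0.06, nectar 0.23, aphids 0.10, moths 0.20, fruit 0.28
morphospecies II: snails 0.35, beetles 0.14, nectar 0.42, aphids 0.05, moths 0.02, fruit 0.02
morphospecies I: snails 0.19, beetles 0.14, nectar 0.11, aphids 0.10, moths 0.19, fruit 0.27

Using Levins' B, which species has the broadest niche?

morphospecies I

Σp_IVᵢ² = 0.13² + 0.06² + 0.23² + 0.10² + 0.20² + 0.28² = 0.0169 + 0.0036 + 0.0529 + 0.0100 + 0.0400 + 0.0784 = 0.2018
B_IV = 1 / 0.2018 = 4.9554
Σp_IIᵢ² = 0.35² + 0.14² + 0.42² + 0.05² + 0.02² + 0.02² = 0.1225 + 0.0196 + 0.1764 + 0.0025 + 0.0004 + 0.0004 = 0.3218
B_II = 1 / 0.3218 = 3.1075
Σp_Iᵢ² = 0.19² + 0.14² + 0.11² + 0.10² + 0.19² + 0.27² = 0.0361 + 0.0196 + 0.0121 + 0.0100 + 0.0361 + 0.0729 = 0.1868
B_I = 1 / 0.1868 = 5.3533
Highest B → broadest niche (most generalist): morphospecies I (B = 5.35).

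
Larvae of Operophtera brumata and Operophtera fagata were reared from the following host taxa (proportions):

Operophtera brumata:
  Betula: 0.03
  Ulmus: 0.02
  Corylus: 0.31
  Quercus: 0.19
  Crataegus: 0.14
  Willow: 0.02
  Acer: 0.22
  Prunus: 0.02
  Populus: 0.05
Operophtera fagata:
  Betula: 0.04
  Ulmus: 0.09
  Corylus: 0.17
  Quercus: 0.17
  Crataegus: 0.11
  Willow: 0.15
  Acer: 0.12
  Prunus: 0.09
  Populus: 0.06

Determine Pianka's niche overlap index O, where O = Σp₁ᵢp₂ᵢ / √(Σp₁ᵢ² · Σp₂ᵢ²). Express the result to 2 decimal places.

Σ p₁ᵢp₂ᵢ = 0.0012 + 0.0018 + 0.0527 + 0.0323 + 0.0154 + 0.0030 + 0.0264 + 0.0018 + 0.0030 = 0.1376
Σp_1ᵢ² = 0.03² + 0.02² + 0.31² + 0.19² + 0.14² + 0.02² + 0.22² + 0.02² + 0.05² = 0.0009 + 0.0004 + 0.0961 + 0.0361 + 0.0196 + 0.0004 + 0.0484 + 0.0004 + 0.0025 = 0.2048
Σp_2ᵢ² = 0.04² + 0.09² + 0.17² + 0.17² + 0.11² + 0.15² + 0.12² + 0.09² + 0.06² = 0.0016 + 0.0081 + 0.0289 + 0.0289 + 0.0121 + 0.0225 + 0.0144 + 0.0081 + 0.0036 = 0.1282
O = 0.1376 / √(0.2048 × 0.1282) = 0.1376 / 0.16204 = 0.8492

0.85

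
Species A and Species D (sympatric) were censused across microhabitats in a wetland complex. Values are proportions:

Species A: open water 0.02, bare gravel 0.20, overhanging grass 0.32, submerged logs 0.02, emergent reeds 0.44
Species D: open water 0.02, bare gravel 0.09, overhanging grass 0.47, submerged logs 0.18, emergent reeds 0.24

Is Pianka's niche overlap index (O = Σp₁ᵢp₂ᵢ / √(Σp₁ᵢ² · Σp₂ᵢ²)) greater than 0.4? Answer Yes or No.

Yes

Σ p₁ᵢp₂ᵢ = 0.0004 + 0.0180 + 0.1504 + 0.0036 + 0.1056 = 0.2780
Σp_1ᵢ² = 0.02² + 0.20² + 0.32² + 0.02² + 0.44² = 0.0004 + 0.0400 + 0.1024 + 0.0004 + 0.1936 = 0.3368
Σp_2ᵢ² = 0.02² + 0.09² + 0.47² + 0.18² + 0.24² = 0.0004 + 0.0081 + 0.2209 + 0.0324 + 0.0576 = 0.3194
O = 0.2780 / √(0.3368 × 0.3194) = 0.2780 / 0.32798 = 0.8476
O = 0.8476 > 0.4 → Yes.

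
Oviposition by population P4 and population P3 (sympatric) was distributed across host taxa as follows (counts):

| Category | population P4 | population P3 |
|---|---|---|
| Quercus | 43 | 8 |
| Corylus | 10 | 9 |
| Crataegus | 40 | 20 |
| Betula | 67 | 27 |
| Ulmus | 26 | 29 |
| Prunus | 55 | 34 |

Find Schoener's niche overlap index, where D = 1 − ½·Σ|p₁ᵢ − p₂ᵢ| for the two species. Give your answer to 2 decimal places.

Proportions for population P4 (n=241): 43/241=0.1784, 10/241=0.0415, 40/241=0.1660, 67/241=0.2780, 26/241=0.1079, 55/241=0.2282
Proportions for population P3 (n=127): 8/127=0.0630, 9/127=0.0709, 20/127=0.1575, 27/127=0.2126, 29/127=0.2283, 34/127=0.2677
Σ|p₁ᵢ − p₂ᵢ| = 0.1154 + 0.0294 + 0.0085 + 0.0654 + 0.1204 + 0.0395 = 0.3786
D = 1 − ½ × 0.3786 = 1 − 0.18930 = 0.81070

0.81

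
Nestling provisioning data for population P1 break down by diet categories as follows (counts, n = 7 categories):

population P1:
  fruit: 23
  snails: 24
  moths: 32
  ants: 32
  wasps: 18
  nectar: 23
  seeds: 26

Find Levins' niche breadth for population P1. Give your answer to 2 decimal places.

Proportions for population P1 (n=178): 23/178=0.1292, 24/178=0.1348, 32/178=0.1798, 32/178=0.1798, 18/178=0.1011, 23/178=0.1292, 26/178=0.1461
Σpᵢ² = 0.1292² + 0.1348² + 0.1798² + 0.1798² + 0.1011² + 0.1292² + 0.1461² = 0.016693 + 0.018171 + 0.032328 + 0.032328 + 0.010221 + 0.016693 + 0.021345 = 0.147779
B = 1 / 0.147779 = 6.7669

6.77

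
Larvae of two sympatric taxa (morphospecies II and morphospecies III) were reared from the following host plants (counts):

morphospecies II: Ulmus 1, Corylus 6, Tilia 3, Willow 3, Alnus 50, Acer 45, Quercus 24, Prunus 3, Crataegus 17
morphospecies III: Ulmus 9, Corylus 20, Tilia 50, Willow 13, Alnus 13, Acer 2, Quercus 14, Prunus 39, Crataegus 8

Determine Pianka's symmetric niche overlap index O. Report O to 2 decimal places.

0.31

Proportions for morphospecies II (n=152): 1/152=0.0066, 6/152=0.0395, 3/152=0.0197, 3/152=0.0197, 50/152=0.3289, 45/152=0.2961, 24/152=0.1579, 3/152=0.0197, 17/152=0.1118
Proportions for morphospecies III (n=168): 9/168=0.0536, 20/168=0.1190, 50/168=0.2976, 13/168=0.0774, 13/168=0.0774, 2/168=0.0119, 14/168=0.0833, 39/168=0.2321, 8/168=0.0476
Σ p₁ᵢp₂ᵢ = 0.000354 + 0.004701 + 0.005863 + 0.001525 + 0.025457 + 0.003524 + 0.013153 + 0.004572 + 0.005322 = 0.064471
Σp_1ᵢ² = 0.0066² + 0.0395² + 0.0197² + 0.0197² + 0.3289² + 0.2961² + 0.1579² + 0.0197² + 0.1118² = 0.000044 + 0.001560 + 0.000388 + 0.000388 + 0.108175 + 0.087675 + 0.024932 + 0.000388 + 0.012499 = 0.236049
Σp_2ᵢ² = 0.0536² + 0.1190² + 0.2976² + 0.0774² + 0.0774² + 0.0119² + 0.0833² + 0.2321² + 0.0476² = 0.002873 + 0.014161 + 0.088566 + 0.005991 + 0.005991 + 0.000142 + 0.006939 + 0.053870 + 0.002266 = 0.180799
O = 0.064471 / √(0.236049 × 0.180799) = 0.064471 / 0.2065851 = 0.3121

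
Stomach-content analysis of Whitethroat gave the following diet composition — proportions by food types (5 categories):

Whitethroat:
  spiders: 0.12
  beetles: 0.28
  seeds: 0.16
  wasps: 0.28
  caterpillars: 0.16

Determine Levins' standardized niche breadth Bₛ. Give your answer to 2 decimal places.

Σpᵢ² = 0.12² + 0.28² + 0.16² + 0.28² + 0.16² = 0.0144 + 0.0784 + 0.0256 + 0.0784 + 0.0256 = 0.2224
B = 1 / 0.2224 = 4.4964
Bₛ = (B − 1)/(n − 1) = (4.4964 − 1)/(5 − 1) = 3.4964/4 = 0.8741

0.87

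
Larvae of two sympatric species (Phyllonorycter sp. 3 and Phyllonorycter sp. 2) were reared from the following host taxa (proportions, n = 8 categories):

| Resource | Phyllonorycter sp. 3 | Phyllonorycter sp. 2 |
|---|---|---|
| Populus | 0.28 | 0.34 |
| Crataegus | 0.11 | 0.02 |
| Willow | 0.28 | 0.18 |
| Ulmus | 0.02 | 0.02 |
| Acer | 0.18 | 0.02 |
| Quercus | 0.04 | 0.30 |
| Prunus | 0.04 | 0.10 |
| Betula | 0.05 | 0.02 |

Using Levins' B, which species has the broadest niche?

Σp_3ᵢ² = 0.28² + 0.11² + 0.28² + 0.02² + 0.18² + 0.04² + 0.04² + 0.05² = 0.0784 + 0.0121 + 0.0784 + 0.0004 + 0.0324 + 0.0016 + 0.0016 + 0.0025 = 0.2074
B_3 = 1 / 0.2074 = 4.8216
Σp_2ᵢ² = 0.34² + 0.02² + 0.18² + 0.02² + 0.02² + 0.30² + 0.10² + 0.02² = 0.1156 + 0.0004 + 0.0324 + 0.0004 + 0.0004 + 0.0900 + 0.0100 + 0.0004 = 0.2496
B_2 = 1 / 0.2496 = 4.0064
Highest B → broadest niche (most generalist): Phyllonorycter sp. 3 (B = 4.82).

Phyllonorycter sp. 3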